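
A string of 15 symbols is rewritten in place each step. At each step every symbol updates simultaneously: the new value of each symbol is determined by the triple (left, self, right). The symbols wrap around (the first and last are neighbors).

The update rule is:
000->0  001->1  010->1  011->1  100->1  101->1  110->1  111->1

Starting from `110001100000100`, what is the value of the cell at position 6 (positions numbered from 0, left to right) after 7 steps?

111011110001111
111111111011111
111111111111111
111111111111111  (fixed point — unchanged through step 7)
position 6 holds 1

1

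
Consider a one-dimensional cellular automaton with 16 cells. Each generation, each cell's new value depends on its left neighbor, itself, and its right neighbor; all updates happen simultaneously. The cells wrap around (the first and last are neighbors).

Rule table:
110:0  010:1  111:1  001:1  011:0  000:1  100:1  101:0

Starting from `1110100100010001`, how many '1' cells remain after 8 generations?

generation 1: 1100111111111110
generation 2: 0011011111111100
generation 3: 1100001111111011
generation 4: 1011110111110001
generation 5: 0001100011101110
generation 6: 1110011101000101
generation 7: 1101101001111100
generation 8: 0000001110111011
count of 1: 8

8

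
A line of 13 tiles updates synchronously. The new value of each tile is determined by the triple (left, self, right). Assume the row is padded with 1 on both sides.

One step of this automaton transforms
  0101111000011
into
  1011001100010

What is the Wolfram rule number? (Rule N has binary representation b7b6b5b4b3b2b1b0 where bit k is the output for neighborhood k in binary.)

position 4: 111 → 0  (bit 7 = 0)
position 6: 110 → 1  (bit 6 = 1)
position 0: 101 → 1  (bit 5 = 1)
position 7: 100 → 1  (bit 4 = 1)
position 3: 011 → 1  (bit 3 = 1)
position 1: 010 → 0  (bit 2 = 0)
position 10: 001 → 0  (bit 1 = 0)
position 8: 000 → 0  (bit 0 = 0)
bits b7..b0 = 01111000 = 120

120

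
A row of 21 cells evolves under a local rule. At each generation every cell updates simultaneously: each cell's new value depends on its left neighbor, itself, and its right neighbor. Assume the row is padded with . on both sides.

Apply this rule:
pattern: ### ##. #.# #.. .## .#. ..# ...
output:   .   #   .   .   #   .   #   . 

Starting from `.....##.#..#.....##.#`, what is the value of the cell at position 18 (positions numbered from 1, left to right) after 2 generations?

....###...#.....###..
...##.#..#.....##.#..
position 18 holds .

.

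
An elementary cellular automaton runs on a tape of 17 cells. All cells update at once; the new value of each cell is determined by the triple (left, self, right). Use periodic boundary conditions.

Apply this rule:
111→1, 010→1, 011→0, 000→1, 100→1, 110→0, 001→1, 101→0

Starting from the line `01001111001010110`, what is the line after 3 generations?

generation 1: 11110110111010001
generation 2: 11100000010011110
generation 3: 01011111111101100

01011111111101100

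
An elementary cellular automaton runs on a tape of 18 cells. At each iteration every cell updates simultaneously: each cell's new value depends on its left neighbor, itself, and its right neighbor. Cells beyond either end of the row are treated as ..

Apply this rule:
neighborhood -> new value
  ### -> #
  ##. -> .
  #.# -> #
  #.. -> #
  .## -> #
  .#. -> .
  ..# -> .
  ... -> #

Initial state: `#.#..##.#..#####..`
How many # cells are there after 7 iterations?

.#.#.#.#.#.####.##
..#.#.#.#.####.##.
#..#.#.#.####.##.#
.#..#.#.####.##.#.
..#..#.####.##.#.#
#..#..####.##.#.#.
.#..#.###.##.#.#.#
count of #: 10

10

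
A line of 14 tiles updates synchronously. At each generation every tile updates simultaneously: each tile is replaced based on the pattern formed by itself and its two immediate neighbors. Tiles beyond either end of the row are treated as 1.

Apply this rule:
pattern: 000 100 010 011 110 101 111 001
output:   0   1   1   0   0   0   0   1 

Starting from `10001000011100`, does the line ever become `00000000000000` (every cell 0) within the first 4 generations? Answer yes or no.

01011100100011
01000011110100
01100100000111
00011110001000
generation 4 is 00011110001000, still not uniform 0

no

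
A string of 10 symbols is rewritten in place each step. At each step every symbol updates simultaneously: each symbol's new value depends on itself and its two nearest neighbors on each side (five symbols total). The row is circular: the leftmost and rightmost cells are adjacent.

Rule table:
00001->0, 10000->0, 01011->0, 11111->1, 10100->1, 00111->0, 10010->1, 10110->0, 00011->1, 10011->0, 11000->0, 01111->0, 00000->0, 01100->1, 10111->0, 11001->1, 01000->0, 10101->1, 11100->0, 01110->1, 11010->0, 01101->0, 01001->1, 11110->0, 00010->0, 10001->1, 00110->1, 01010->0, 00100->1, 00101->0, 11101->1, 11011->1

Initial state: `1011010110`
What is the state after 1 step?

1000010000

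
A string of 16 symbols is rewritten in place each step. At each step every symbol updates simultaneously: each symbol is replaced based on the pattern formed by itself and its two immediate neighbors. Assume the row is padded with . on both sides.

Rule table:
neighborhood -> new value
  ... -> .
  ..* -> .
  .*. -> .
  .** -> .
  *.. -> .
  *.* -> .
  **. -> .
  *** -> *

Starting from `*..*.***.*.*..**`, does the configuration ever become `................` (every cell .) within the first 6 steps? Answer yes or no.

yes

......*.........
................
all cells are . at step 2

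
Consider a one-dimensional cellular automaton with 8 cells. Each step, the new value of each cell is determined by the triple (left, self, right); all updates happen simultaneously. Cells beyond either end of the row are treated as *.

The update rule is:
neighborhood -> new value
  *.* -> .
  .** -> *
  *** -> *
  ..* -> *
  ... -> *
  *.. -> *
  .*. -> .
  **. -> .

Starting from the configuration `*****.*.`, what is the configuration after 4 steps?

****....
***.****
**..****
*.******

*.******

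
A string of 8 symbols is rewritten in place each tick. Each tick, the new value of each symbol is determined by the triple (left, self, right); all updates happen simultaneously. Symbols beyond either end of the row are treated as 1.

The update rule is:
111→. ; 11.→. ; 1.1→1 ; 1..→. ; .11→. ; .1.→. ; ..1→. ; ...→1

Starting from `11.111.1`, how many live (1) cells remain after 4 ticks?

..1...1.
....1..1
.11.....
1...111.
count of 1: 4

4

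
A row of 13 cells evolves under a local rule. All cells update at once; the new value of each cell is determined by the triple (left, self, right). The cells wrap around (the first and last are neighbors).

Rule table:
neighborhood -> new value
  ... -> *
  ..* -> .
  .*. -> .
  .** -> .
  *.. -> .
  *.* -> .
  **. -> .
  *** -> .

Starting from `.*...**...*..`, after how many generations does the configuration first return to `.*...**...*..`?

...*....*...*
.*...**...*..

2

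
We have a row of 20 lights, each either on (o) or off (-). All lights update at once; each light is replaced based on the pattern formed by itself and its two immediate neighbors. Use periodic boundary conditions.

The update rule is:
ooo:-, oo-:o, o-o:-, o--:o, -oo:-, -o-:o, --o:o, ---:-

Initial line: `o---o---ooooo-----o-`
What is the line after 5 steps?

-oooo--oo-o---o-oo--

step 1: oo-ooo-o----oo---oo-
step 2: -o---o-oo--o-oo-o-o-
step 3: ooo-oo--oooo--o-o-oo
step 4: --o--ooo---oooo-o---
step 5: -oooo--oo-o---o-oo--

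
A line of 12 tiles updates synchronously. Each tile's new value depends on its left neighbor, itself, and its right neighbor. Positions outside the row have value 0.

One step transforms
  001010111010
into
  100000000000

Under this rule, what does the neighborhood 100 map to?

0

At position 11 the neighborhood is 100; the next row has 0 there.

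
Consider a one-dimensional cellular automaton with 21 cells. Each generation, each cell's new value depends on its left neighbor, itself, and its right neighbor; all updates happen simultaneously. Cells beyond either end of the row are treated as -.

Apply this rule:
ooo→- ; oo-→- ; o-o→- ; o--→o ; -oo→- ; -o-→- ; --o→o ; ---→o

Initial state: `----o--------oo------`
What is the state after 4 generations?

-------------oo------

oooo-oooooooo--oooooo
-------------oo------
ooooooooooooo--oooooo
-------------oo------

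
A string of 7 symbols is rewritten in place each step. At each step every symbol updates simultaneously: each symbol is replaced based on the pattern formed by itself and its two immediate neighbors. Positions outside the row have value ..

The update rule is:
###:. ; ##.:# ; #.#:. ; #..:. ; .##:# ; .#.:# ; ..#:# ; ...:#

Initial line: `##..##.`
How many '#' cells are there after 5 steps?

##.###.
##.#.#.
##.#.#.  (fixed point — unchanged through step 5)
count of #: 4

4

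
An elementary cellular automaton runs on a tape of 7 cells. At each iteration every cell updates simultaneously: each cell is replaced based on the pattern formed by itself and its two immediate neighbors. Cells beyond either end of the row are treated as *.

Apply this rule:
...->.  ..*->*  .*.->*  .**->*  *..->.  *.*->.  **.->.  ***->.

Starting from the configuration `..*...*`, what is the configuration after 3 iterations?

.*.**..

.**..**
.*..**.
.*.**..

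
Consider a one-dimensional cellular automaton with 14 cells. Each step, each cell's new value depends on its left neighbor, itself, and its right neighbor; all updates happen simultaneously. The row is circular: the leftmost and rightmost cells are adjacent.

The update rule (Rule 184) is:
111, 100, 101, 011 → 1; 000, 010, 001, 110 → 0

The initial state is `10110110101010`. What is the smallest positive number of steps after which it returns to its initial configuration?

14

01101101010101
11011010101010
10110101010101
01101010101011
11010101010110
10101010101101
01010101011011
10101010110110
01010101101101
10101011011010
01010110110101
10101101101010
01011011010101
10110110101010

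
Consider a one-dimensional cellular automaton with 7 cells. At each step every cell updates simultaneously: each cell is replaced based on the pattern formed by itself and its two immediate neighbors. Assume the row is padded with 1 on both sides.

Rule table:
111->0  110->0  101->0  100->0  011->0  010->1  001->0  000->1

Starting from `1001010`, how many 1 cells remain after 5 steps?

3

0001010
0101010
0101010  (fixed point — unchanged through step 5)
count of 1: 3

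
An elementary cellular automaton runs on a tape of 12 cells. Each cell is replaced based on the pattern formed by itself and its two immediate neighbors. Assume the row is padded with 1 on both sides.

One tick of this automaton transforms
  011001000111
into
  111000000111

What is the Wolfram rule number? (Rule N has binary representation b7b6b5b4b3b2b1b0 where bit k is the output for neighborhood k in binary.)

232

position 10: 111 → 1  (bit 7 = 1)
position 2: 110 → 1  (bit 6 = 1)
position 0: 101 → 1  (bit 5 = 1)
position 3: 100 → 0  (bit 4 = 0)
position 1: 011 → 1  (bit 3 = 1)
position 5: 010 → 0  (bit 2 = 0)
position 4: 001 → 0  (bit 1 = 0)
position 7: 000 → 0  (bit 0 = 0)
bits b7..b0 = 11101000 = 232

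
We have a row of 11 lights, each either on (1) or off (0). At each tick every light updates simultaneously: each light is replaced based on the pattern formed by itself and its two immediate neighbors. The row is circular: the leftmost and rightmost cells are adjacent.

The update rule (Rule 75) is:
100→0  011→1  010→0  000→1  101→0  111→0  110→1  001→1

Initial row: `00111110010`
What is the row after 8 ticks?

01100111010

11100010100
10101100001
10001101111
10111101000
00100100011
01001001111
00010011001
01100111010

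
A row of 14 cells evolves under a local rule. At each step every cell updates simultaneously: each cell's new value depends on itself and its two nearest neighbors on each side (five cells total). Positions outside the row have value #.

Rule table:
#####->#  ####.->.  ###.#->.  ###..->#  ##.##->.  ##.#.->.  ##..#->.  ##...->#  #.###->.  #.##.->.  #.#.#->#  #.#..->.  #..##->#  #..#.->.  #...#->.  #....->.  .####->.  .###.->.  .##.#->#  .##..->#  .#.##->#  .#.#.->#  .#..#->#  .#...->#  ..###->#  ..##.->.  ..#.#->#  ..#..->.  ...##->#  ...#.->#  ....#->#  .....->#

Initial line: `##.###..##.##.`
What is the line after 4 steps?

#.###.##.#.#.#

.....#.#.#..#.
#.#######.#.##
....###...##..
#.###.##.#.#.#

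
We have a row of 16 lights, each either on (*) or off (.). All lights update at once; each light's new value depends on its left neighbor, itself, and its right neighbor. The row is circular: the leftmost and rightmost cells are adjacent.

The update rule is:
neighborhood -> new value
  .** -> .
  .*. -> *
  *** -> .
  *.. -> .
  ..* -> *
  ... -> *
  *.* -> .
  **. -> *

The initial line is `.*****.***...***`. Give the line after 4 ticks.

.*****.***..*.**

.....*...*.**..*
.*****.***..*.**
.....*...*.**..*  (repeats tick 1; period 2)
tick 4: .*****.***..*.**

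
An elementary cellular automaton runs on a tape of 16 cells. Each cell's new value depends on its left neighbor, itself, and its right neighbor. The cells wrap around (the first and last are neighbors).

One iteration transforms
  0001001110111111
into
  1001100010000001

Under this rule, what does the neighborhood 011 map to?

At position 6 the neighborhood is 011; the next row has 0 there.

0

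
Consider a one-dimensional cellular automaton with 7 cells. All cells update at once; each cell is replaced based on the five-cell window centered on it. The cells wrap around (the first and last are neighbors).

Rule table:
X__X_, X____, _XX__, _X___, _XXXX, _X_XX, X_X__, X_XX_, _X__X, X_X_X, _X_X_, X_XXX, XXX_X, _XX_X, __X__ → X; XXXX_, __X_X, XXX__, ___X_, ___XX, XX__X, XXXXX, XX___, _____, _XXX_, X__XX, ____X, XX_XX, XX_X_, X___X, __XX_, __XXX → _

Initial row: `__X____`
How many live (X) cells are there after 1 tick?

tick 1: __XXX__
count of X: 3

3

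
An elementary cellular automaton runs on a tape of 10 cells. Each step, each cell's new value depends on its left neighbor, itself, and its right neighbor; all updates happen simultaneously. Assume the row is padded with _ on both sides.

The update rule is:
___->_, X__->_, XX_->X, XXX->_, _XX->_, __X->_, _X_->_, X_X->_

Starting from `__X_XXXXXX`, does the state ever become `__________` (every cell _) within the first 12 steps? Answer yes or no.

_________X
__________
all cells are _ at step 2

yes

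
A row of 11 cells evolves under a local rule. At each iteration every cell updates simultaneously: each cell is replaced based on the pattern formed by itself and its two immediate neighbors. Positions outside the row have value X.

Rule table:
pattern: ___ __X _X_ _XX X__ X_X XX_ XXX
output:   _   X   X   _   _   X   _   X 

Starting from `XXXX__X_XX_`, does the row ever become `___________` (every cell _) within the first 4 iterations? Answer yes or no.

no

XXX__XXX__X
XX__X_X__X_
X__XXXX_XXX
__X_XX_X_XX
iteration 4 is __X_XX_X_XX, still not uniform _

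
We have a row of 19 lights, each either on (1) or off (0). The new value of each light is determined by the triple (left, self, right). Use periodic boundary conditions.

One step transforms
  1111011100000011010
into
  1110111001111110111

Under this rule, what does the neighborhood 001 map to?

1

At position 13 the neighborhood is 001; the next row has 1 there.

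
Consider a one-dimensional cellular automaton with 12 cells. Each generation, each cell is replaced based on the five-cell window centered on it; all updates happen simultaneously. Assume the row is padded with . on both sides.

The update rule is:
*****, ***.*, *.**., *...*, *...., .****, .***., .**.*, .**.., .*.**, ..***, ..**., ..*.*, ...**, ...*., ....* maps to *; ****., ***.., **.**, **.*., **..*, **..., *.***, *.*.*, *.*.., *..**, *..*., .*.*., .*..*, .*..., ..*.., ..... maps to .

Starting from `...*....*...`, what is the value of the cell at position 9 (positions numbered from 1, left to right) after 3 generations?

*

.**..***..*.
***..**.....
**...**.*...
position 9 holds *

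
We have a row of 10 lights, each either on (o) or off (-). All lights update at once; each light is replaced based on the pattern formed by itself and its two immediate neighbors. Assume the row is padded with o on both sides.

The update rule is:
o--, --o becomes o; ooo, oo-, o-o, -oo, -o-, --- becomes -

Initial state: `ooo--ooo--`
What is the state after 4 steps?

o-o--o-o--

step 1: ---oo---oo
step 2: o-o--o-o--
step 3: ---oo---oo  (repeats step 1; period 2)
step 4: o-o--o-o--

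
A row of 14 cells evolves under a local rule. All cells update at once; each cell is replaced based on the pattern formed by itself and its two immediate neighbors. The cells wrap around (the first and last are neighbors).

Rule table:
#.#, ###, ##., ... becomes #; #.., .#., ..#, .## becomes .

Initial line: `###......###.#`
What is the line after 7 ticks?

###.####..###.
.###.###...###
#.###.##.#..##
##.###.##....#
###.###.#.##..
.###.###.#.#..
..###.###.#..#

..###.###.#..#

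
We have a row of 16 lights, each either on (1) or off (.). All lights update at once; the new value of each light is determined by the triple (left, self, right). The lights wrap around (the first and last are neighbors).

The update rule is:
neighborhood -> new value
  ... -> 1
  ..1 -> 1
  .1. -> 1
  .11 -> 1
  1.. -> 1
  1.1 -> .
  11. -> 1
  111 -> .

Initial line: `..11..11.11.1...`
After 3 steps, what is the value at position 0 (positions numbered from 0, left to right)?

step 1: 11111111.11.1111
step 2: .......1.11.1...
step 3: 11111111.11.1111
position 0 holds 1

1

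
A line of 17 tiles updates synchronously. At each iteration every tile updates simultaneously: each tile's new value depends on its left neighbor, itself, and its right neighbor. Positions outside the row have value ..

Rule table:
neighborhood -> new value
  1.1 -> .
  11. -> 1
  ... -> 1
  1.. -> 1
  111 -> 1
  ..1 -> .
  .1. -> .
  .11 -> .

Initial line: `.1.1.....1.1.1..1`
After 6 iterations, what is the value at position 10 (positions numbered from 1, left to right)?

1

....1111......1..
111..11111111..11
.111..11111111..1
..111..11111111..
1..111..111111111
.1..111..11111111
position 10 holds 1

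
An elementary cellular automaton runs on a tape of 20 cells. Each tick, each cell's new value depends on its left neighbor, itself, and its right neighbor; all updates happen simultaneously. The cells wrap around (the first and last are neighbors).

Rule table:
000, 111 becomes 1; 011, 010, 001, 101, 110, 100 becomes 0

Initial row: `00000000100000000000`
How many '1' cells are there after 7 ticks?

5

tick 1: 11111110001111111111
tick 2: 11111100100111111111
tick 3: 11111000000011111111
tick 4: 11110011111001111111
tick 5: 11100001110000111111
tick 6: 11001100100110011111
tick 7: 10000000000000001111
count of 1: 5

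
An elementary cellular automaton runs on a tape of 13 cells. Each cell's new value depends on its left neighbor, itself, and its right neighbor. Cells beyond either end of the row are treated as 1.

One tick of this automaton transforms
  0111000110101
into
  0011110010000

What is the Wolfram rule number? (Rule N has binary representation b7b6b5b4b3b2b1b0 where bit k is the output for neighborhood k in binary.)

209

position 2: 111 → 1  (bit 7 = 1)
position 3: 110 → 1  (bit 6 = 1)
position 0: 101 → 0  (bit 5 = 0)
position 4: 100 → 1  (bit 4 = 1)
position 1: 011 → 0  (bit 3 = 0)
position 10: 010 → 0  (bit 2 = 0)
position 6: 001 → 0  (bit 1 = 0)
position 5: 000 → 1  (bit 0 = 1)
bits b7..b0 = 11010001 = 209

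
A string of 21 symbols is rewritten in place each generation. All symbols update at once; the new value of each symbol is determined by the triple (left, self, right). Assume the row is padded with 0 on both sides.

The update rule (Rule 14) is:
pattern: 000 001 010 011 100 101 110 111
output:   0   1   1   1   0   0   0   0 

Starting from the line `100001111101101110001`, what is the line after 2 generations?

100110000011011000110

100011000001001000011
100110000011011000110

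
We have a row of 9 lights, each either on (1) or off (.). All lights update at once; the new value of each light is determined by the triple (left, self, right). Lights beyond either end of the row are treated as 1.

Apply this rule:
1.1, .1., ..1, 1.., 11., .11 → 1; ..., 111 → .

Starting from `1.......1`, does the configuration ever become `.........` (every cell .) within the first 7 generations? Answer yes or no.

generation 1: 11.....11
generation 2: .11...11.
generation 3: 1111.1111
generation 4: ...111...
generation 5: 1.11.11.1
generation 6: 111111111
generation 7: .........
all cells are . at generation 7

yes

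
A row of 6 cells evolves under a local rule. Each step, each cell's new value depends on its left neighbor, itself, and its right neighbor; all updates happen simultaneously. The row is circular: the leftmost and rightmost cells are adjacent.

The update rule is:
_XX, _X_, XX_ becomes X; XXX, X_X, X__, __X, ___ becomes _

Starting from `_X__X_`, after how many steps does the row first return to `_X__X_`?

step 1: _X__X_

1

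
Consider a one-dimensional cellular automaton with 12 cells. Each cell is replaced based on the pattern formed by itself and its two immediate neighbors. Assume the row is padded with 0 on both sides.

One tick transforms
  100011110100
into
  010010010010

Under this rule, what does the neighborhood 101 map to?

0

At position 8 the neighborhood is 101; the next row has 0 there.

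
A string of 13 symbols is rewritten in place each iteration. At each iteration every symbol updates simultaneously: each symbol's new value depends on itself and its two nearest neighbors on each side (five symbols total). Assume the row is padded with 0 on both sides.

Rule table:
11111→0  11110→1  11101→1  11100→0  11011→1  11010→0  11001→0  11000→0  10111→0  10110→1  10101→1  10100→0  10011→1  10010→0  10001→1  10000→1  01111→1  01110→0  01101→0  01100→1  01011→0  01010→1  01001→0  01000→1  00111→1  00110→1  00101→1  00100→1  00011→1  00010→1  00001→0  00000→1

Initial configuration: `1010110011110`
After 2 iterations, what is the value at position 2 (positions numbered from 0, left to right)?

iteration 1: 1110110111100
iteration 2: 1011101011001
position 2 holds 1

1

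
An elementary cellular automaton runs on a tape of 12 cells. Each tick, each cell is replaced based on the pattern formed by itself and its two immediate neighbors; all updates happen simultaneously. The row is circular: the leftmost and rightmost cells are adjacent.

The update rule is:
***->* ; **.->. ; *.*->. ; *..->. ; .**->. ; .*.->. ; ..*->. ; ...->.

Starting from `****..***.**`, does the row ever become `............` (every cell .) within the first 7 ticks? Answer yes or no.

tick 1: ***....*...*
tick 2: **..........
tick 3: ............
all cells are . at tick 3

yes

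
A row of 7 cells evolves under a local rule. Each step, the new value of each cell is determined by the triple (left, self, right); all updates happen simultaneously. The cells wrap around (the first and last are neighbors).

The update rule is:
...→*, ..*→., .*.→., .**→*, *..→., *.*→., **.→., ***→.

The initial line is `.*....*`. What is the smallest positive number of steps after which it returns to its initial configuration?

5

...**..
**.*..*
......*
.****..
.*....*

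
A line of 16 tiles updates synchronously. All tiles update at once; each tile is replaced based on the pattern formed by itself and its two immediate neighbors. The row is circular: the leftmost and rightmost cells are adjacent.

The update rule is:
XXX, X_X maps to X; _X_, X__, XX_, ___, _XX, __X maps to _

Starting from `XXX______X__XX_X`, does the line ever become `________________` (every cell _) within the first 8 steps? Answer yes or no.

XX____________X_
_______________X
________________
all cells are _ at step 3

yes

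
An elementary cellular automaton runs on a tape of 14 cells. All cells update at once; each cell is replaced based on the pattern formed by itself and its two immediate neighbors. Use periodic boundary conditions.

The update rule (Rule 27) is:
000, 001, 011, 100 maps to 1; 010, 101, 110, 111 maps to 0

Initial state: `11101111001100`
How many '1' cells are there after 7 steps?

10001000111011
01110111100010
11000100011101
00111011110001
11100010001110
10011101111000
01110001000111
count of 1: 7

7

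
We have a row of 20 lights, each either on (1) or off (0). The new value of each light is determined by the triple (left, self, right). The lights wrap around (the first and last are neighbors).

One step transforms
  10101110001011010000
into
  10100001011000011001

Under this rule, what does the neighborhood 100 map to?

At position 7 the neighborhood is 100; the next row has 1 there.

1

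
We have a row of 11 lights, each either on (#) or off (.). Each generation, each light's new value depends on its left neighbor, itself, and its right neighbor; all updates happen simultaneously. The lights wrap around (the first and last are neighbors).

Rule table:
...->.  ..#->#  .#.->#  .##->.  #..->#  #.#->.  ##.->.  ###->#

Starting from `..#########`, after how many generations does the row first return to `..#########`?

##.#######.
....#####..
...#.###.#.
..##..#..##
##..#####..
..##.###.##
##....#....
..#..###..#
#####.#.###
####..#..##
###.#####.#
##...###...
..#.#.#.#.#
###.#.#.#.#
##..#.#.#..
..###.#.###
##.#..#..#.
...#######.
..#.#####.#
###..###..#
##.##.#.##.
......#....
.....###...
....#.#.#..
...##.#.##.
..#...#...#
####.###.##
###...#...#
##.#.###.#.
...#..#..#.
..#########

31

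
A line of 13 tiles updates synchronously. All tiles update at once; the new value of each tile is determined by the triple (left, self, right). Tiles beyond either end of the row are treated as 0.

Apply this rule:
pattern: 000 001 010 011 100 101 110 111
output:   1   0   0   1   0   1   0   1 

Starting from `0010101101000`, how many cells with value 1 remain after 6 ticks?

5

1001011010011
0000110100010
1110101001000
1101010000011
1010100111010
0101000110100
count of 1: 5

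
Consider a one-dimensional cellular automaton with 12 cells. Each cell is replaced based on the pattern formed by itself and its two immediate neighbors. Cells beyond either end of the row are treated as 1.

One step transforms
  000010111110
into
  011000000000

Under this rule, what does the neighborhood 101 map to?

At position 5 the neighborhood is 101; the next row has 0 there.

0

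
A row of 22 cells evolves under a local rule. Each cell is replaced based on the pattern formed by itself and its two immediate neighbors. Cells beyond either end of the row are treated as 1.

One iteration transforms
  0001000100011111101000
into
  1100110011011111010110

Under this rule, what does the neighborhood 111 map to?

1

At position 12 the neighborhood is 111; the next row has 1 there.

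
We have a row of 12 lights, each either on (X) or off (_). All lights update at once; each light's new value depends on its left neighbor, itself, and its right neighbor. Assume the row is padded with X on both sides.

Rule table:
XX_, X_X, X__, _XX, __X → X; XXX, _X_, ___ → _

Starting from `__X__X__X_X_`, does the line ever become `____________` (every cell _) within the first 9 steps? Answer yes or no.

yes

step 1: XX_XX_XX_X_X
step 2: _XXXXXXXX_XX
step 3: XX______XXX_
step 4: _XX____XX_XX
step 5: XXXX__XXXXX_
step 6: ___XXXX___XX
step 7: X_XX__XX_XX_
step 8: XXXXXXXXXXXX
step 9: ____________
all cells are _ at step 9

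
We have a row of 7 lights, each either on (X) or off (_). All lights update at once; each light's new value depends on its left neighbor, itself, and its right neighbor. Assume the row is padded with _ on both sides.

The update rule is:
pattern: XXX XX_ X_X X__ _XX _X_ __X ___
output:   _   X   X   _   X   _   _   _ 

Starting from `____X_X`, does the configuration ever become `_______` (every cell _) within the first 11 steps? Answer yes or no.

yes

_____X_
_______
all cells are _ at step 2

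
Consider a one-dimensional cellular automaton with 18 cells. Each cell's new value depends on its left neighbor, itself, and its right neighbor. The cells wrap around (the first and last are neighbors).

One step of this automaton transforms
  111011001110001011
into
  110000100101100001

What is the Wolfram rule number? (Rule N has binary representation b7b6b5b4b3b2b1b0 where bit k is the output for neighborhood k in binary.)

position 0: 111 → 1  (bit 7 = 1)
position 2: 110 → 0  (bit 6 = 0)
position 3: 101 → 0  (bit 5 = 0)
position 6: 100 → 1  (bit 4 = 1)
position 4: 011 → 0  (bit 3 = 0)
position 14: 010 → 0  (bit 2 = 0)
position 7: 001 → 0  (bit 1 = 0)
position 12: 000 → 1  (bit 0 = 1)
bits b7..b0 = 10010001 = 145

145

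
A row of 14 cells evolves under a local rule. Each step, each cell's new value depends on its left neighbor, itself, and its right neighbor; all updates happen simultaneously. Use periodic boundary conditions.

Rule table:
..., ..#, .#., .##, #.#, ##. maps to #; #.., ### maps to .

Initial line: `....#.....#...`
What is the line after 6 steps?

step 1: #####.#####.##
step 2: ....###...###.
step 3: #####.#.###.#.
step 4: #...#####.####
step 5: #.###...###...
step 6: ###.#.###.#.##

###.#.###.#.##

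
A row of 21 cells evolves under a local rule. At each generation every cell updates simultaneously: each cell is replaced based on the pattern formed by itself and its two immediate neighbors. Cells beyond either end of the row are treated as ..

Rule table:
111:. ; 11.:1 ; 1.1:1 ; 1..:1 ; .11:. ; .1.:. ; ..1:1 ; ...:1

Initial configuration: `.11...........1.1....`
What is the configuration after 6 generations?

generation 1: 1.111111111111.1.1111
generation 2: .1...........11.1...1
generation 3: 1.11111111111.11.111.
generation 4: .1..........11.11..11
generation 5: 1.1111111111.11.111.1
generation 6: .1.........11.11..11.

.1.........11.11..11.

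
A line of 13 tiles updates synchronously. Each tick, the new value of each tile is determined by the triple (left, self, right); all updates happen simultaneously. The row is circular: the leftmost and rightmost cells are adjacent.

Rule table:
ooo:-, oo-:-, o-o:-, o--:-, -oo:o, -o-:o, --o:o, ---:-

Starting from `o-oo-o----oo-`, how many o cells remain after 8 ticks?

tick 1: o-o--o---oo--
tick 2: o-o-oo--oo--o
tick 3: --o-o--oo--oo
tick 4: -oo-o-oo--oo-
tick 5: oo--o-o--oo--
tick 6: o--oo-o-oo--o
tick 7: --oo--o-o--oo
tick 8: -oo--oo-o-oo-
count of o: 7

7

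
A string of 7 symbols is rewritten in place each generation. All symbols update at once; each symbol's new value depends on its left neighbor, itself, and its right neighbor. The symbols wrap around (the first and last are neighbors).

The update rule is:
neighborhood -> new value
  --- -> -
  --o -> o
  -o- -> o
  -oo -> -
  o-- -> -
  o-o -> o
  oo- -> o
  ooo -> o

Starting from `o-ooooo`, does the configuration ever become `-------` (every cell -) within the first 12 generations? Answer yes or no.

no

generation 1: oo-oooo
generation 2: ooo-ooo
generation 3: oooo-oo
generation 4: ooooo-o
generation 5: oooooo-
generation 6: -oooooo
generation 7: o-ooooo  (repeats generation 0; period 7)
generation 12: oooooo-
generation 12 is oooooo-, still not uniform -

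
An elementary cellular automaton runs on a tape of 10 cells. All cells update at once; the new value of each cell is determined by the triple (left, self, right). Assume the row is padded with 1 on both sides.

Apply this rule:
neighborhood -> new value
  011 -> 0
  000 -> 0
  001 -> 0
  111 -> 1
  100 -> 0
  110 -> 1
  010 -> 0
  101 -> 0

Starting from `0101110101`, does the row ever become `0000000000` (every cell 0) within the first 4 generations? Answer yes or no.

0000110000
0000010000
0000000000
all cells are 0 at generation 3

yes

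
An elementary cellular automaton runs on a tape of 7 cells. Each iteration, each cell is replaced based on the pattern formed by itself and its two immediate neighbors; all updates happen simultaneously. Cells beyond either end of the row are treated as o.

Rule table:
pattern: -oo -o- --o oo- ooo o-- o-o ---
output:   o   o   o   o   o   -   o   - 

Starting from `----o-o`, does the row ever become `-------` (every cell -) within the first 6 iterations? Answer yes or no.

---oooo
--ooooo
-oooooo
ooooooo
ooooooo  (fixed point — unchanged through iteration 6)
iteration 6 is ooooooo, still not uniform -

no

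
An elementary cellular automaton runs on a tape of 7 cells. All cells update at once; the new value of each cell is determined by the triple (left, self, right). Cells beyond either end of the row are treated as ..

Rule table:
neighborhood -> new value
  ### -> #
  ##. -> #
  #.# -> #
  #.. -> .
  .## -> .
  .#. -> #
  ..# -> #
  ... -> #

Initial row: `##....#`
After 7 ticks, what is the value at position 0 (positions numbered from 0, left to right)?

tick 1: .#.####
tick 2: ###.###
tick 3: .###.##
tick 4: #.###.#
tick 5: ##.####
tick 6: .##.###
tick 7: #.##.##
position 0 holds #

#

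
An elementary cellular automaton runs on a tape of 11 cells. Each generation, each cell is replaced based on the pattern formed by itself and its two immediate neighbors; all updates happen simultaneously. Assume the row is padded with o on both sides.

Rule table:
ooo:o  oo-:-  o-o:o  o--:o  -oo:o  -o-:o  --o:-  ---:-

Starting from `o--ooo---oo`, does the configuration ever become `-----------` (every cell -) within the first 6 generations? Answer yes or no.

generation 1: -o-oo-o--oo
generation 2: oooo-ooo-oo
generation 3: ooo-ooo-ooo
generation 4: oo-ooo-oooo
generation 5: o-ooo-ooooo
generation 6: -ooo-oooooo
generation 6 is -ooo-oooooo, still not uniform -

no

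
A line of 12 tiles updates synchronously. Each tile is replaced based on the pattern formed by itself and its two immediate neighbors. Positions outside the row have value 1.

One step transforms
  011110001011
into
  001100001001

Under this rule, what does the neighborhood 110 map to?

0

At position 4 the neighborhood is 110; the next row has 0 there.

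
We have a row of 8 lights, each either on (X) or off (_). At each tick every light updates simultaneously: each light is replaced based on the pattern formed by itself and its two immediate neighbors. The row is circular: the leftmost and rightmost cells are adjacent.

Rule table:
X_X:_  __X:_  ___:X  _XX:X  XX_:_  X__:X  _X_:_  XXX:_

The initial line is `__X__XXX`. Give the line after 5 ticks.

___X__X_

X__X_X__
_X____X_
__XXX__X
X_X__X__
___X__X_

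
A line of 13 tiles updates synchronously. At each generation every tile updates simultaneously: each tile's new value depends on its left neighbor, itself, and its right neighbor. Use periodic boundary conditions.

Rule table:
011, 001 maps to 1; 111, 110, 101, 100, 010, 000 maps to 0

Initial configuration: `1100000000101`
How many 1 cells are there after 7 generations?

2

0000000001001
0000000010010
0000000100100
0000001001000
0000010010000
0000100100000
0001001000000
count of 1: 2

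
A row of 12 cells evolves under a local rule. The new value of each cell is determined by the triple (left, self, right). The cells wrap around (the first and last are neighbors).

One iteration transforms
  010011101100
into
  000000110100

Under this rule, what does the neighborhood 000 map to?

0

At position 11 the neighborhood is 000; the next row has 0 there.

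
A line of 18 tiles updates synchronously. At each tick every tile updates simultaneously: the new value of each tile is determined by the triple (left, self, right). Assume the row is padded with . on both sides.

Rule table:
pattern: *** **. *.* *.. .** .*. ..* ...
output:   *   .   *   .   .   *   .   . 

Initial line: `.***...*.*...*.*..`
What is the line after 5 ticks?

tick 1: ..*....***...***..
tick 2: ..*.....*.....*...
tick 3: ..*.....*.....*...  (fixed point — unchanged through tick 5)

..*.....*.....*...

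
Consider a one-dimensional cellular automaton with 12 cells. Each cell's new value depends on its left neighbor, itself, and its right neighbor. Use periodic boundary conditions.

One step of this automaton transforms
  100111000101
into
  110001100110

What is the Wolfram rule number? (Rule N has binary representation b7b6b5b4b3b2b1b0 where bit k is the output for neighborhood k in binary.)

116

position 4: 111 → 0  (bit 7 = 0)
position 0: 110 → 1  (bit 6 = 1)
position 10: 101 → 1  (bit 5 = 1)
position 1: 100 → 1  (bit 4 = 1)
position 3: 011 → 0  (bit 3 = 0)
position 9: 010 → 1  (bit 2 = 1)
position 2: 001 → 0  (bit 1 = 0)
position 7: 000 → 0  (bit 0 = 0)
bits b7..b0 = 01110100 = 116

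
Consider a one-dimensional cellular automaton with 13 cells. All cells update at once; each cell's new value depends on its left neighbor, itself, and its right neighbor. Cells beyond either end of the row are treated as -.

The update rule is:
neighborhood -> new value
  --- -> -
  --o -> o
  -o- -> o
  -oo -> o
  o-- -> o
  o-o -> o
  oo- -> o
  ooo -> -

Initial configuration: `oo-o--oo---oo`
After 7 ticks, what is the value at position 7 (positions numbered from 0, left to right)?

o

ooooooooo-ooo
o-------ooo-o
oo-----oo-ooo
ooo---ooooo-o
o-oo-oo---ooo
oooooooo-oo-o
o------oooooo
position 7 holds o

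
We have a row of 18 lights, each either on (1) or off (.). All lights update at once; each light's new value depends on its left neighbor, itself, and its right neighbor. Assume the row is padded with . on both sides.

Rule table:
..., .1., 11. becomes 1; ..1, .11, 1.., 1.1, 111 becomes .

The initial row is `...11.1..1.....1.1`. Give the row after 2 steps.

.1..1.1..1...1.1.1

11..1.1..1.111.1.1
.1..1.1..1...1.1.1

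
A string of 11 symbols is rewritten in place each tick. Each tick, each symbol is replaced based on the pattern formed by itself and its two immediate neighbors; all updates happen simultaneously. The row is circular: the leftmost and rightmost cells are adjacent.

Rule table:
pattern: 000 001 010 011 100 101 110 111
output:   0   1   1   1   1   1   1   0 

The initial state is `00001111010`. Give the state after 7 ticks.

11100001111

tick 1: 00011001111
tick 2: 10111111001
tick 3: 11100001111
tick 4: 00110011000
tick 5: 01111111100
tick 6: 11000000110
tick 7: 11100001111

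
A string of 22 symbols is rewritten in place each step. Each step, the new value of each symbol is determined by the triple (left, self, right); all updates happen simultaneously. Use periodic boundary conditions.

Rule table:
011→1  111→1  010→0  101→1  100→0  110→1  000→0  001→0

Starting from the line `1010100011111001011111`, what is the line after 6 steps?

1110000011111000111111

step 1: 1101000011111000111111
step 2: 1110000011111000111111
step 3: 1110000011111000111111  (fixed point — unchanged through step 6)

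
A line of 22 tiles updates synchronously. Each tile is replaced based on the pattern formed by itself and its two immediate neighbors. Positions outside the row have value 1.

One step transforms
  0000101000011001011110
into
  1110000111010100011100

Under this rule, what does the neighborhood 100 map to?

1

At position 0 the neighborhood is 100; the next row has 1 there.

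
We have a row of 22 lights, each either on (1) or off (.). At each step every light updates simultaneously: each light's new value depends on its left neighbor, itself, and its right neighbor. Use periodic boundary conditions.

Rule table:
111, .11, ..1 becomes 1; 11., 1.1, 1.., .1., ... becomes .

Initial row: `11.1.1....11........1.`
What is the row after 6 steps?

step 1: 1........11........1..
step 2: ........11........1..1
step 3: .......11........1..1.
step 4: ......11........1..1..
step 5: .....11........1..1...
step 6: ....11........1..1....

....11........1..1....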